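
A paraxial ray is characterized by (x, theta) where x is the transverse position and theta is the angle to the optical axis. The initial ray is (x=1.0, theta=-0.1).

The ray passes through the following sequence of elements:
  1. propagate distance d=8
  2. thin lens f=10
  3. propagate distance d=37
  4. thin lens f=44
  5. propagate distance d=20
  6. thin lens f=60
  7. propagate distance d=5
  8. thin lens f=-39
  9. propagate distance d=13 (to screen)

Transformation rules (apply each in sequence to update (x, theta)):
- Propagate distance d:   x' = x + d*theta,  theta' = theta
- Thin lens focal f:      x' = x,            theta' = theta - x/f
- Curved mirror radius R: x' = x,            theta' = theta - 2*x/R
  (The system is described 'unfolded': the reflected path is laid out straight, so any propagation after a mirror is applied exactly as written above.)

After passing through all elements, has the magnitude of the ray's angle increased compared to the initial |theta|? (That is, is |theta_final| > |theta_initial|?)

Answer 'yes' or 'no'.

Initial: x=1.0000 theta=-0.1000
After 1 (propagate distance d=8): x=0.2000 theta=-0.1000
After 2 (thin lens f=10): x=0.2000 theta=-0.1200
After 3 (propagate distance d=37): x=-4.2400 theta=-0.1200
After 4 (thin lens f=44): x=-4.2400 theta=-13/550 (≈-0.0236)
After 5 (propagate distance d=20): x=-1296/275 (≈-4.7127) theta=-13/550 (≈-0.0236)
After 6 (thin lens f=60): x=-1296/275 (≈-4.7127) theta=151/2750 (≈0.0549)
After 7 (propagate distance d=5): x=-2441/550 (≈-4.4382) theta=151/2750 (≈0.0549)
After 8 (thin lens f=-39): x=-2441/550 (≈-4.4382) theta=-3158/53625 (≈-0.0589)
After 9 (propagate distance d=13 (to screen)): x=-42931/8250 (≈-5.2038) theta=-3158/53625 (≈-0.0589)
|theta_initial|=0.1000 |theta_final|=3158/53625 (≈0.0589) -> not increased

Answer: no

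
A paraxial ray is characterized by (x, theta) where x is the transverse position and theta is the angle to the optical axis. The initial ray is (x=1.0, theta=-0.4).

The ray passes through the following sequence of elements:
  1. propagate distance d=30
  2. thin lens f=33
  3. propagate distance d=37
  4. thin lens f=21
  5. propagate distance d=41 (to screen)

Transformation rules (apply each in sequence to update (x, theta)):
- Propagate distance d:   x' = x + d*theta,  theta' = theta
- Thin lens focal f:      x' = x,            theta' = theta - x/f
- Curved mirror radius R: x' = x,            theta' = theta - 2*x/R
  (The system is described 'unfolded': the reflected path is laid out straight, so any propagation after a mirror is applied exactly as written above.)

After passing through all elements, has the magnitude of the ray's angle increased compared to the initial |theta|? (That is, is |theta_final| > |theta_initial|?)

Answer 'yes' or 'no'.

Answer: yes

Derivation:
Initial: x=1.0000 theta=-0.4000
After 1 (propagate distance d=30): x=-11.0000 theta=-0.4000
After 2 (thin lens f=33): x=-11.0000 theta=-1/15 (≈-0.0667)
After 3 (propagate distance d=37): x=-202/15 (≈-13.4667) theta=-1/15 (≈-0.0667)
After 4 (thin lens f=21): x=-202/15 (≈-13.4667) theta=181/315 (≈0.5746)
After 5 (propagate distance d=41 (to screen)): x=3179/315 (≈10.0921) theta=181/315 (≈0.5746)
|theta_initial|=0.4000 |theta_final|=181/315 (≈0.5746) -> increased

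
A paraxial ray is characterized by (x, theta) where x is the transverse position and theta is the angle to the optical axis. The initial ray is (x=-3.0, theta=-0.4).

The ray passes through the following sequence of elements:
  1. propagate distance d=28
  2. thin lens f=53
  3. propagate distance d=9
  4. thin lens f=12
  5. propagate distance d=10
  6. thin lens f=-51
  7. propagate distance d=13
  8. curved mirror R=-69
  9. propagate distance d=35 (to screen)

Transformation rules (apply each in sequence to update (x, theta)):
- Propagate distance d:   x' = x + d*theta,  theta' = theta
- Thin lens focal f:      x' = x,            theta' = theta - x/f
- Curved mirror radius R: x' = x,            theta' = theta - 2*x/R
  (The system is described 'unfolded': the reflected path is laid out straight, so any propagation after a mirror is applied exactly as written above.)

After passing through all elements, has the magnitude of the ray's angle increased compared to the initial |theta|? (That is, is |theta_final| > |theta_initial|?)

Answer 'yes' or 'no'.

Answer: yes

Derivation:
Initial: x=-3.0000 theta=-0.4000
After 1 (propagate distance d=28): x=-14.2000 theta=-0.4000
After 2 (thin lens f=53): x=-14.2000 theta=-7/53 (≈-0.1321)
After 3 (propagate distance d=9): x=-4078/265 (≈-15.3887) theta=-7/53 (≈-0.1321)
After 4 (thin lens f=12): x=-4078/265 (≈-15.3887) theta=1829/1590 (≈1.1503)
After 5 (propagate distance d=10): x=-3089/795 (≈-3.8855) theta=1829/1590 (≈1.1503)
After 6 (thin lens f=-51): x=-3089/795 (≈-3.8855) theta=87101/81090 (≈1.0741)
After 7 (propagate distance d=13): x=163447/16218 (≈10.0781) theta=87101/81090 (≈1.0741)
After 8 (curved mirror R=-69): x=163447/16218 (≈10.0781) theta=7644439/5595210 (≈1.3662)
After 9 (propagate distance d=35 (to screen)): x=32394458/559521 (≈57.8968) theta=7644439/5595210 (≈1.3662)
|theta_initial|=0.4000 |theta_final|=7644439/5595210 (≈1.3662) -> increased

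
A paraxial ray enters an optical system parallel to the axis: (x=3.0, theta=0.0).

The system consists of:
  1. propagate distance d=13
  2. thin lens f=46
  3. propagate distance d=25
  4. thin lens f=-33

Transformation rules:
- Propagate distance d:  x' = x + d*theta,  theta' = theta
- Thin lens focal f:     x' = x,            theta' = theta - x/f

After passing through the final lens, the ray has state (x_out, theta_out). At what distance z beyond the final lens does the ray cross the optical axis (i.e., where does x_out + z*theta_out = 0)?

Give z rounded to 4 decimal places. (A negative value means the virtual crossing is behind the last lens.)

Initial: x=3.0000 theta=0.0000
After 1 (propagate distance d=13): x=3.0000 theta=0.0000
After 2 (thin lens f=46): x=3.0000 theta=-3/46 (≈-0.0652)
After 3 (propagate distance d=25): x=63/46 (≈1.3696) theta=-3/46 (≈-0.0652)
After 4 (thin lens f=-33): x=63/46 (≈1.3696) theta=-6/253 (≈-0.0237)
z_focus = -x_out/theta_out = -(63/46)/(-6/253) = 57.7500
Rounded to 4 decimal places: z = 57.7500

Answer: 57.7500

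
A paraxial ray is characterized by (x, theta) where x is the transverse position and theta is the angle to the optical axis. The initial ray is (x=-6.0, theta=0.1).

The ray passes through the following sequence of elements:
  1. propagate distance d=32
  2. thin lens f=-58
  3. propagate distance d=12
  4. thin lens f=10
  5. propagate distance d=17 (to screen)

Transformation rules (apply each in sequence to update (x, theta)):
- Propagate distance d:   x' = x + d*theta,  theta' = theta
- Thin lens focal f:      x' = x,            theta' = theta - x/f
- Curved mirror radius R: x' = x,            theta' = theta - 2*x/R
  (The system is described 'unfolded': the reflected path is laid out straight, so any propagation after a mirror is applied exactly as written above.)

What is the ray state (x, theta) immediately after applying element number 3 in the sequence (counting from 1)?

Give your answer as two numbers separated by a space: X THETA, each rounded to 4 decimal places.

Initial: x=-6.0000 theta=0.1000
After 1 (propagate distance d=32): x=-2.8000 theta=0.1000
After 2 (thin lens f=-58): x=-2.8000 theta=3/58 (≈0.0517)
After 3 (propagate distance d=12): x=-316/145 (≈-2.1793) theta=3/58 (≈0.0517)
Rounded to 4 decimal places: x = -2.1793, theta = 0.0517

Answer: -2.1793 0.0517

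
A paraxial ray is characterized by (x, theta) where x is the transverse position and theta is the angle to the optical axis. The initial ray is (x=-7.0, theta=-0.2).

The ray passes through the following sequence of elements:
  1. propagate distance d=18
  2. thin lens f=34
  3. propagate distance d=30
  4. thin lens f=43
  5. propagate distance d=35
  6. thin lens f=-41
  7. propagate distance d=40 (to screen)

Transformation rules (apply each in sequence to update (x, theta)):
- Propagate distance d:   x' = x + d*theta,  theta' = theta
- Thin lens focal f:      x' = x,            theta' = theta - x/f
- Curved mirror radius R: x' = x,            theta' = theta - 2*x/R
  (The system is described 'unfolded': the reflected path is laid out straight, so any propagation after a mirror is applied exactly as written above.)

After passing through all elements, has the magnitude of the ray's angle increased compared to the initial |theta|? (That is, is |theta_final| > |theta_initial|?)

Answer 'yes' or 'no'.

Answer: yes

Derivation:
Initial: x=-7.0000 theta=-0.2000
After 1 (propagate distance d=18): x=-10.6000 theta=-0.2000
After 2 (thin lens f=34): x=-10.6000 theta=19/170 (≈0.1118)
After 3 (propagate distance d=30): x=-616/85 (≈-7.2471) theta=19/170 (≈0.1118)
After 4 (thin lens f=43): x=-616/85 (≈-7.2471) theta=2049/7310 (≈0.2803)
After 5 (propagate distance d=35): x=18739/7310 (≈2.5635) theta=2049/7310 (≈0.2803)
After 6 (thin lens f=-41): x=18739/7310 (≈2.5635) theta=3022/8815 (≈0.3428)
After 7 (propagate distance d=40 (to screen)): x=4878219/299710 (≈16.2765) theta=3022/8815 (≈0.3428)
|theta_initial|=0.2000 |theta_final|=3022/8815 (≈0.3428) -> increased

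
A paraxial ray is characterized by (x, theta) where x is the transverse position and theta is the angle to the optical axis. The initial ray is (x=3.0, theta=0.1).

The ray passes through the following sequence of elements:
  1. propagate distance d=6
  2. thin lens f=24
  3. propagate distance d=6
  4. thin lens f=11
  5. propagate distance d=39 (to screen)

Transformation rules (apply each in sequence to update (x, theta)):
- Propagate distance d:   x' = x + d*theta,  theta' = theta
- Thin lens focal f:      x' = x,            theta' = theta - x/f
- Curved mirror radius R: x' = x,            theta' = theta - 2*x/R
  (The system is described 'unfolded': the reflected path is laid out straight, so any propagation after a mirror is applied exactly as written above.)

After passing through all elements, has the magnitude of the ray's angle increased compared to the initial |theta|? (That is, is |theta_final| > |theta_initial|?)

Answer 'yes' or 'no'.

Answer: yes

Derivation:
Initial: x=3.0000 theta=0.1000
After 1 (propagate distance d=6): x=3.6000 theta=0.1000
After 2 (thin lens f=24): x=3.6000 theta=-0.0500
After 3 (propagate distance d=6): x=3.3000 theta=-0.0500
After 4 (thin lens f=11): x=3.3000 theta=-0.3500
After 5 (propagate distance d=39 (to screen)): x=-10.3500 theta=-0.3500
|theta_initial|=0.1000 |theta_final|=0.3500 -> increased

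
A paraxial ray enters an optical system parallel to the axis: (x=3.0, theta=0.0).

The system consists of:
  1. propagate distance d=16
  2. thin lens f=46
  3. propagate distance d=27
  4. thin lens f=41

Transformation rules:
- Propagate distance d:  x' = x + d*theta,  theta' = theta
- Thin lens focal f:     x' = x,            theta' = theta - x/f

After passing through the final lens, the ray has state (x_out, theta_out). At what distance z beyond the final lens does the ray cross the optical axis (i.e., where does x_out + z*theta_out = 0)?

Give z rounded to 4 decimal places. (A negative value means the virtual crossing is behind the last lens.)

Initial: x=3.0000 theta=0.0000
After 1 (propagate distance d=16): x=3.0000 theta=0.0000
After 2 (thin lens f=46): x=3.0000 theta=-3/46 (≈-0.0652)
After 3 (propagate distance d=27): x=57/46 (≈1.2391) theta=-3/46 (≈-0.0652)
After 4 (thin lens f=41): x=57/46 (≈1.2391) theta=-90/943 (≈-0.0954)
z_focus = -x_out/theta_out = -(57/46)/(-90/943) = 779/60 ≈ 12.9833
Rounded to 4 decimal places: z = 12.9833

Answer: 12.9833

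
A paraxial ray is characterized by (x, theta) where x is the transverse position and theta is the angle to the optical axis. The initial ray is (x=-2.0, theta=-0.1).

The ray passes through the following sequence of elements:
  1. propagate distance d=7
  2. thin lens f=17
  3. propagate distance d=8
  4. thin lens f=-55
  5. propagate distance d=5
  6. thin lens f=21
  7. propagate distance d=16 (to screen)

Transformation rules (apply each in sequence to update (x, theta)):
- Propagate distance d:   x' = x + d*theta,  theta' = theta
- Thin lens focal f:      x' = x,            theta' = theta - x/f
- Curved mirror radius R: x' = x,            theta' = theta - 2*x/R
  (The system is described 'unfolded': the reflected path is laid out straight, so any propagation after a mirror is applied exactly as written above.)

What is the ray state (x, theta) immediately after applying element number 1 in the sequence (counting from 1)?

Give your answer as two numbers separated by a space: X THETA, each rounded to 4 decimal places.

Initial: x=-2.0000 theta=-0.1000
After 1 (propagate distance d=7): x=-2.7000 theta=-0.1000
Rounded to 4 decimal places: x = -2.7000, theta = -0.1000

Answer: -2.7000 -0.1000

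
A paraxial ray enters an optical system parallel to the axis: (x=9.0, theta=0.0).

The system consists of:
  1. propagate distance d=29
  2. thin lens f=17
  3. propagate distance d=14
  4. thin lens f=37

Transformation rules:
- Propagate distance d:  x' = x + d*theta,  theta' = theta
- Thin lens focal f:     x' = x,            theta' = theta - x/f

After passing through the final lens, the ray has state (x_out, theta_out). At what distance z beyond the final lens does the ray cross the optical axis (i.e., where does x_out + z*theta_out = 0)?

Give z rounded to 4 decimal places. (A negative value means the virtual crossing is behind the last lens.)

Answer: 2.7750

Derivation:
Initial: x=9.0000 theta=0.0000
After 1 (propagate distance d=29): x=9.0000 theta=0.0000
After 2 (thin lens f=17): x=9.0000 theta=-9/17 (≈-0.5294)
After 3 (propagate distance d=14): x=27/17 (≈1.5882) theta=-9/17 (≈-0.5294)
After 4 (thin lens f=37): x=27/17 (≈1.5882) theta=-360/629 (≈-0.5723)
z_focus = -x_out/theta_out = -(27/17)/(-360/629) = 2.7750
Rounded to 4 decimal places: z = 2.7750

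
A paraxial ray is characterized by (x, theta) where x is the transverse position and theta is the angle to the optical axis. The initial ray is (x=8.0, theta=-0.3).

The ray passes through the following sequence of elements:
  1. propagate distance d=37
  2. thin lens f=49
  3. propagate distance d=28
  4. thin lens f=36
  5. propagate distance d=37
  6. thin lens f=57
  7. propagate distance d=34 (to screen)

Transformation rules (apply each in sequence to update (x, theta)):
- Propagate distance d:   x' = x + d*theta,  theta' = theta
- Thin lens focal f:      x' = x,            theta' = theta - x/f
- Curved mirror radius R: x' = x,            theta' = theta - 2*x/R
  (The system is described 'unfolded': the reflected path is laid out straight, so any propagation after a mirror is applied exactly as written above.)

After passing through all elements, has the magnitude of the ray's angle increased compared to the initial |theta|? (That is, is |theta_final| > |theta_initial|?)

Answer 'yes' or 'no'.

Answer: no

Derivation:
Initial: x=8.0000 theta=-0.3000
After 1 (propagate distance d=37): x=-3.1000 theta=-0.3000
After 2 (thin lens f=49): x=-3.1000 theta=-58/245 (≈-0.2367)
After 3 (propagate distance d=28): x=-681/70 (≈-9.7286) theta=-58/245 (≈-0.2367)
After 4 (thin lens f=36): x=-681/70 (≈-9.7286) theta=197/5880 (≈0.0335)
After 5 (propagate distance d=37): x=-9983/1176 (≈-8.4889) theta=197/5880 (≈0.0335)
After 6 (thin lens f=57): x=-9983/1176 (≈-8.4889) theta=7643/41895 (≈0.1824)
After 7 (propagate distance d=34 (to screen)): x=-766259/335160 (≈-2.2862) theta=7643/41895 (≈0.1824)
|theta_initial|=0.3000 |theta_final|=7643/41895 (≈0.1824) -> not increased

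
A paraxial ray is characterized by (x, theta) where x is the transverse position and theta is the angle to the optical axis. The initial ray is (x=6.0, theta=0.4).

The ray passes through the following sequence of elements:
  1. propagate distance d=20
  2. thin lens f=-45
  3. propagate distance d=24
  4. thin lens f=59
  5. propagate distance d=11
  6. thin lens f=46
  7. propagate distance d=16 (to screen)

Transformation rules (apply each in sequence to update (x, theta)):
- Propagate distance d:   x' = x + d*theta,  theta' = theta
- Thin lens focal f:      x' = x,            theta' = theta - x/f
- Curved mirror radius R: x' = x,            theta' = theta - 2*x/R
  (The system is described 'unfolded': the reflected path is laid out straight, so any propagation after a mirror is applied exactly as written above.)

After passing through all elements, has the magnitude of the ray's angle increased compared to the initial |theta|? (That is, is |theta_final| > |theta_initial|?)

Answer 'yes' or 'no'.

Answer: yes

Derivation:
Initial: x=6.0000 theta=0.4000
After 1 (propagate distance d=20): x=14.0000 theta=0.4000
After 2 (thin lens f=-45): x=14.0000 theta=32/45 (≈0.7111)
After 3 (propagate distance d=24): x=466/15 (≈31.0667) theta=32/45 (≈0.7111)
After 4 (thin lens f=59): x=466/15 (≈31.0667) theta=98/531 (≈0.1846)
After 5 (propagate distance d=11): x=87872/2655 (≈33.0968) theta=98/531 (≈0.1846)
After 6 (thin lens f=46): x=87872/2655 (≈33.0968) theta=-32666/61065 (≈-0.5349)
After 7 (propagate distance d=16 (to screen)): x=299680/12213 (≈24.5378) theta=-32666/61065 (≈-0.5349)
|theta_initial|=0.4000 |theta_final|=32666/61065 (≈0.5349) -> increased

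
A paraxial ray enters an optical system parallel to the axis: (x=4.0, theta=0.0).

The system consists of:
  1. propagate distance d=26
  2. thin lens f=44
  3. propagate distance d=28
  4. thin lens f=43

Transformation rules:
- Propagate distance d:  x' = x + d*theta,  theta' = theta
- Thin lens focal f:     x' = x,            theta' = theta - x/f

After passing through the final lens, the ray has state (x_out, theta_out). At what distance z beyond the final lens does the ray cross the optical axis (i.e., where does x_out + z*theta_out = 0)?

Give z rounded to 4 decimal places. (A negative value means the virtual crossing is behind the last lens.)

Answer: 11.6610

Derivation:
Initial: x=4.0000 theta=0.0000
After 1 (propagate distance d=26): x=4.0000 theta=0.0000
After 2 (thin lens f=44): x=4.0000 theta=-1/11 (≈-0.0909)
After 3 (propagate distance d=28): x=16/11 (≈1.4545) theta=-1/11 (≈-0.0909)
After 4 (thin lens f=43): x=16/11 (≈1.4545) theta=-59/473 (≈-0.1247)
z_focus = -x_out/theta_out = -(16/11)/(-59/473) = 688/59 ≈ 11.6610
Rounded to 4 decimal places: z = 11.6610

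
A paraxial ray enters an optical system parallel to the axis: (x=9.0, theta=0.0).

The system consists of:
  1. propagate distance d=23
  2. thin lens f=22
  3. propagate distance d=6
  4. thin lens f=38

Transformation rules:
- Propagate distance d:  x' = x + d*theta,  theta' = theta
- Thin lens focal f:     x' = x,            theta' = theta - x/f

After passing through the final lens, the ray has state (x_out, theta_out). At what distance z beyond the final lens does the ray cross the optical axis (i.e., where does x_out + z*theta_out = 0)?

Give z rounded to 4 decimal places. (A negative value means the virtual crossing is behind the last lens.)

Answer: 11.2593

Derivation:
Initial: x=9.0000 theta=0.0000
After 1 (propagate distance d=23): x=9.0000 theta=0.0000
After 2 (thin lens f=22): x=9.0000 theta=-9/22 (≈-0.4091)
After 3 (propagate distance d=6): x=72/11 (≈6.5455) theta=-9/22 (≈-0.4091)
After 4 (thin lens f=38): x=72/11 (≈6.5455) theta=-243/418 (≈-0.5813)
z_focus = -x_out/theta_out = -(72/11)/(-243/418) = 304/27 ≈ 11.2593
Rounded to 4 decimal places: z = 11.2593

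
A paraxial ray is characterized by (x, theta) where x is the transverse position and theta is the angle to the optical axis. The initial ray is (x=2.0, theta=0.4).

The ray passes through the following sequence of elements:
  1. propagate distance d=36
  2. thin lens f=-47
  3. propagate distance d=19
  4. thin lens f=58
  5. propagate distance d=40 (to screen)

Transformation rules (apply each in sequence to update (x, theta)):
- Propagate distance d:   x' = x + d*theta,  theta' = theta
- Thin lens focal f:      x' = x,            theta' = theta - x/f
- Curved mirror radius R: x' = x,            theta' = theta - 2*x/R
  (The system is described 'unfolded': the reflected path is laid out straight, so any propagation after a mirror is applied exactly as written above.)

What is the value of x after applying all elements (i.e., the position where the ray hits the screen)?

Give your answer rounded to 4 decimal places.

Initial: x=2.0000 theta=0.4000
After 1 (propagate distance d=36): x=16.4000 theta=0.4000
After 2 (thin lens f=-47): x=16.4000 theta=176/235 (≈0.7489)
After 3 (propagate distance d=19): x=7198/235 (≈30.6298) theta=176/235 (≈0.7489)
After 4 (thin lens f=58): x=7198/235 (≈30.6298) theta=301/1363 (≈0.2208)
After 5 (propagate distance d=40 (to screen)): x=268942/6815 (≈39.4632) theta=301/1363 (≈0.2208)
Rounded to 4 decimal places: x = 39.4632

Answer: 39.4632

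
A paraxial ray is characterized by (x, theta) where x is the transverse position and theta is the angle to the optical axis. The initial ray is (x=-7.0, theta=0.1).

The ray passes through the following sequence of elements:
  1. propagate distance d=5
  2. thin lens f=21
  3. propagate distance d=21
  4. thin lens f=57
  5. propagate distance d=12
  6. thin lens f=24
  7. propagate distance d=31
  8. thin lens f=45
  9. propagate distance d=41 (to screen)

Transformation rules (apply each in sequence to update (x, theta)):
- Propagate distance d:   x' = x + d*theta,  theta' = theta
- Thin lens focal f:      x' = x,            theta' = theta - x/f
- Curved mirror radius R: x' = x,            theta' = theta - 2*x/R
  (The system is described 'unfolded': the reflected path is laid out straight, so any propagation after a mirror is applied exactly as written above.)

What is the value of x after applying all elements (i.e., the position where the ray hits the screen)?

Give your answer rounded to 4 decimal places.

Answer: 4.9090

Derivation:
Initial: x=-7.0000 theta=0.1000
After 1 (propagate distance d=5): x=-6.5000 theta=0.1000
After 2 (thin lens f=21): x=-6.5000 theta=43/105 (≈0.4095)
After 3 (propagate distance d=21): x=2.1000 theta=43/105 (≈0.4095)
After 4 (thin lens f=57): x=2.1000 theta=1487/3990 (≈0.3727)
After 5 (propagate distance d=12): x=8741/1330 (≈6.5722) theta=1487/3990 (≈0.3727)
After 6 (thin lens f=24): x=8741/1330 (≈6.5722) theta=631/6384 (≈0.0988)
After 7 (propagate distance d=31): x=307589/31920 (≈9.6362) theta=631/6384 (≈0.0988)
After 8 (thin lens f=45): x=307589/31920 (≈9.6362) theta=-82807/718200 (≈-0.1153)
After 9 (propagate distance d=41 (to screen)): x=1007333/205200 (≈4.9090) theta=-82807/718200 (≈-0.1153)
Rounded to 4 decimal places: x = 4.9090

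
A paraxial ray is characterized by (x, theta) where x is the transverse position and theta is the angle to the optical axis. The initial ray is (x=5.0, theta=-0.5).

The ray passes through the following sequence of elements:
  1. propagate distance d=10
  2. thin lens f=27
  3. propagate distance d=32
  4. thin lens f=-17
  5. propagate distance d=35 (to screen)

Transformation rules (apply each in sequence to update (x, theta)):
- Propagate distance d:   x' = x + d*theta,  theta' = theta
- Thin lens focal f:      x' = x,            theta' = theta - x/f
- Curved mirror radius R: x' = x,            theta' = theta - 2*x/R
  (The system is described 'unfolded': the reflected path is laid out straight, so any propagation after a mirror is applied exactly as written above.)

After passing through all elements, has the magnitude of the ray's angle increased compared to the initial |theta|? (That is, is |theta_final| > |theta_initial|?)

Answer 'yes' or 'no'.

Answer: yes

Derivation:
Initial: x=5.0000 theta=-0.5000
After 1 (propagate distance d=10): x=0.0000 theta=-0.5000
After 2 (thin lens f=27): x=0.0000 theta=-0.5000
After 3 (propagate distance d=32): x=-16.0000 theta=-0.5000
After 4 (thin lens f=-17): x=-16.0000 theta=-49/34 (≈-1.4412)
After 5 (propagate distance d=35 (to screen)): x=-2259/34 (≈-66.4412) theta=-49/34 (≈-1.4412)
|theta_initial|=0.5000 |theta_final|=49/34 (≈1.4412) -> increased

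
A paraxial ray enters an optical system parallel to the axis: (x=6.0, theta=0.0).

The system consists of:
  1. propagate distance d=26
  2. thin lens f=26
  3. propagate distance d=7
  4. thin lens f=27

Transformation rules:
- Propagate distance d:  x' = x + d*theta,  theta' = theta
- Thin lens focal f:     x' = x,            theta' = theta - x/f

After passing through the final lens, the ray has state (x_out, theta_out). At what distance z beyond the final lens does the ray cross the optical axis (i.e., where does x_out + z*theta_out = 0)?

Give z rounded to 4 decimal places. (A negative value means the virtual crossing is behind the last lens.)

Initial: x=6.0000 theta=0.0000
After 1 (propagate distance d=26): x=6.0000 theta=0.0000
After 2 (thin lens f=26): x=6.0000 theta=-3/13 (≈-0.2308)
After 3 (propagate distance d=7): x=57/13 (≈4.3846) theta=-3/13 (≈-0.2308)
After 4 (thin lens f=27): x=57/13 (≈4.3846) theta=-46/117 (≈-0.3932)
z_focus = -x_out/theta_out = -(57/13)/(-46/117) = 513/46 ≈ 11.1522
Rounded to 4 decimal places: z = 11.1522

Answer: 11.1522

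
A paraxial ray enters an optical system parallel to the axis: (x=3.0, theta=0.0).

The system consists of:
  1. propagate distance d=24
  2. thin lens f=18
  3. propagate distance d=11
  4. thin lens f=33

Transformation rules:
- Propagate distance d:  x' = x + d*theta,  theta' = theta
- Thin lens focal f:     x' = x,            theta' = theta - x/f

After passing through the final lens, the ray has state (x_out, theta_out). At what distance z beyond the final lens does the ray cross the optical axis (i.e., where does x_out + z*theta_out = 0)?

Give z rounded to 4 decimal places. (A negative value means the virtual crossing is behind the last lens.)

Answer: 5.7750

Derivation:
Initial: x=3.0000 theta=0.0000
After 1 (propagate distance d=24): x=3.0000 theta=0.0000
After 2 (thin lens f=18): x=3.0000 theta=-1/6 (≈-0.1667)
After 3 (propagate distance d=11): x=7/6 (≈1.1667) theta=-1/6 (≈-0.1667)
After 4 (thin lens f=33): x=7/6 (≈1.1667) theta=-20/99 (≈-0.2020)
z_focus = -x_out/theta_out = -(7/6)/(-20/99) = 5.7750
Rounded to 4 decimal places: z = 5.7750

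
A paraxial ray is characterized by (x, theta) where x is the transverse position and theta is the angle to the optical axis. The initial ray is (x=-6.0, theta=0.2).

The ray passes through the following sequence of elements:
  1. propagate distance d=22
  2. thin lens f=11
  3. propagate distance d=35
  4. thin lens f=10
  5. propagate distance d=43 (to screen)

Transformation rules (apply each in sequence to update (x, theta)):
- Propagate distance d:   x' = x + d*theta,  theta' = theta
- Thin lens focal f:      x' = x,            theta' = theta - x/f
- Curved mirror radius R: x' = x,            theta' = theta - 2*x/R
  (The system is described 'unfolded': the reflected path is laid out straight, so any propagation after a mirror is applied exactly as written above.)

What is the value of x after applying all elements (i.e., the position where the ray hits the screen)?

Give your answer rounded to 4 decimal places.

Initial: x=-6.0000 theta=0.2000
After 1 (propagate distance d=22): x=-1.6000 theta=0.2000
After 2 (thin lens f=11): x=-1.6000 theta=19/55 (≈0.3455)
After 3 (propagate distance d=35): x=577/55 (≈10.4909) theta=19/55 (≈0.3455)
After 4 (thin lens f=10): x=577/55 (≈10.4909) theta=-387/550 (≈-0.7036)
After 5 (propagate distance d=43 (to screen)): x=-10871/550 (≈-19.7655) theta=-387/550 (≈-0.7036)
Rounded to 4 decimal places: x = -19.7655

Answer: -19.7655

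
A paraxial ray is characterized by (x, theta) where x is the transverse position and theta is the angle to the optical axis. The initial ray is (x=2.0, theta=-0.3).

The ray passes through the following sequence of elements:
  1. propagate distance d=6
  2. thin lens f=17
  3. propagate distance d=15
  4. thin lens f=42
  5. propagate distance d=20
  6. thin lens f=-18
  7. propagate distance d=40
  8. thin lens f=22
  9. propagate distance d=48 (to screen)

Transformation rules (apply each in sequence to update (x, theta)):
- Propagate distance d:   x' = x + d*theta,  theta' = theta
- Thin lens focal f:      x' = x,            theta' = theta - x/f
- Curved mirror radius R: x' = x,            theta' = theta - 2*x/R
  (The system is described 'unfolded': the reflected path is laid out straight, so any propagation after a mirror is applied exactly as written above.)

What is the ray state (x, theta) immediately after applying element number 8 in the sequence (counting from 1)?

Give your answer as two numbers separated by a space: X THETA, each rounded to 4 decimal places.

Answer: -35.8543 0.9479

Derivation:
Initial: x=2.0000 theta=-0.3000
After 1 (propagate distance d=6): x=0.2000 theta=-0.3000
After 2 (thin lens f=17): x=0.2000 theta=-53/170 (≈-0.3118)
After 3 (propagate distance d=15): x=-761/170 (≈-4.4765) theta=-53/170 (≈-0.3118)
After 4 (thin lens f=42): x=-761/170 (≈-4.4765) theta=-293/1428 (≈-0.2052)
After 5 (propagate distance d=20): x=-30631/3570 (≈-8.5801) theta=-293/1428 (≈-0.2052)
After 6 (thin lens f=-18): x=-30631/3570 (≈-8.5801) theta=-10954/16065 (≈-0.6819)
After 7 (propagate distance d=40): x=-1151999/32130 (≈-35.8543) theta=-10954/16065 (≈-0.6819)
After 8 (thin lens f=22): x=-1151999/32130 (≈-35.8543) theta=74447/78540 (≈0.9479)
Rounded to 4 decimal places: x = -35.8543, theta = 0.9479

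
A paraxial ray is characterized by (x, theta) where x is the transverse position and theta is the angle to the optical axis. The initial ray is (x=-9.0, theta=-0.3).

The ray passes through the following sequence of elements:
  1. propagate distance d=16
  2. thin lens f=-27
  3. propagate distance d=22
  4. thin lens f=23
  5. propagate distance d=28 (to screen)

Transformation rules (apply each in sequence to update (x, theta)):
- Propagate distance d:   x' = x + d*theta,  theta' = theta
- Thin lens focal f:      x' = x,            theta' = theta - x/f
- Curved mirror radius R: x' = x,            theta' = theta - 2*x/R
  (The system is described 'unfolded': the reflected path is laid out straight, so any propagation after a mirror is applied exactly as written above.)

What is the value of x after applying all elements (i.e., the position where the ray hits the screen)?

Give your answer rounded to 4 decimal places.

Answer: -15.8319

Derivation:
Initial: x=-9.0000 theta=-0.3000
After 1 (propagate distance d=16): x=-13.8000 theta=-0.3000
After 2 (thin lens f=-27): x=-13.8000 theta=-73/90 (≈-0.8111)
After 3 (propagate distance d=22): x=-1424/45 (≈-31.6444) theta=-73/90 (≈-0.8111)
After 4 (thin lens f=23): x=-1424/45 (≈-31.6444) theta=1169/2070 (≈0.5647)
After 5 (propagate distance d=28 (to screen)): x=-5462/345 (≈-15.8319) theta=1169/2070 (≈0.5647)
Rounded to 4 decimal places: x = -15.8319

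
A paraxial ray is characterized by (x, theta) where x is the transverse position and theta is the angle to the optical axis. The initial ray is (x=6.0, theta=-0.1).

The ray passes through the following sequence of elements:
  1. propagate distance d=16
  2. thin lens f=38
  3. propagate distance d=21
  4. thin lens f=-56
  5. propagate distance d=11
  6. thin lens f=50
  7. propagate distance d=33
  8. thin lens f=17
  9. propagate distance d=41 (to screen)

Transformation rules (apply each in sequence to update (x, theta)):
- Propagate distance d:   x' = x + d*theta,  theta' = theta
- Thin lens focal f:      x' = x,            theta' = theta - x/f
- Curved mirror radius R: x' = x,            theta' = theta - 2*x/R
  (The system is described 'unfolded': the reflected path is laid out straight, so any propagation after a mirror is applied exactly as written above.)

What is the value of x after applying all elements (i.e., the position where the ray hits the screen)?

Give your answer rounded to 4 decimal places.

Initial: x=6.0000 theta=-0.1000
After 1 (propagate distance d=16): x=4.4000 theta=-0.1000
After 2 (thin lens f=38): x=4.4000 theta=-41/190 (≈-0.2158)
After 3 (propagate distance d=21): x=-5/38 (≈-0.1316) theta=-41/190 (≈-0.2158)
After 4 (thin lens f=-56): x=-5/38 (≈-0.1316) theta=-2321/10640 (≈-0.2181)
After 5 (propagate distance d=11): x=-26931/10640 (≈-2.5311) theta=-2321/10640 (≈-0.2181)
After 6 (thin lens f=50): x=-26931/10640 (≈-2.5311) theta=-89119/532000 (≈-0.1675)
After 7 (propagate distance d=33): x=-4287477/532000 (≈-8.0592) theta=-89119/532000 (≈-0.1675)
After 8 (thin lens f=17): x=-4287477/532000 (≈-8.0592) theta=1386227/4522000 (≈0.3066)
After 9 (propagate distance d=41 (to screen)): x=1165243/258400 (≈4.5095) theta=1386227/4522000 (≈0.3066)
Rounded to 4 decimal places: x = 4.5095

Answer: 4.5095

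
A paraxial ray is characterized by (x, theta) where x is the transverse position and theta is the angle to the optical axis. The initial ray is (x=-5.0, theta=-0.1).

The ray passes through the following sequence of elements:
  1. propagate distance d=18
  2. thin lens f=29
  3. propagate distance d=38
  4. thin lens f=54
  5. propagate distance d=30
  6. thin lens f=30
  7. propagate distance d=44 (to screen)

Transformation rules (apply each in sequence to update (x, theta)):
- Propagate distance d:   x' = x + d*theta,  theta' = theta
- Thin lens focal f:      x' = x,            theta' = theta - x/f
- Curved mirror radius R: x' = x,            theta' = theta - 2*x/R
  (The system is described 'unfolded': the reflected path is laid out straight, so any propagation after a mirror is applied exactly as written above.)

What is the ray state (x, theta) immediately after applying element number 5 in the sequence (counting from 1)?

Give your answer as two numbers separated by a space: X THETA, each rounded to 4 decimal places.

Initial: x=-5.0000 theta=-0.1000
After 1 (propagate distance d=18): x=-6.8000 theta=-0.1000
After 2 (thin lens f=29): x=-6.8000 theta=39/290 (≈0.1345)
After 3 (propagate distance d=38): x=-49/29 (≈-1.6897) theta=39/290 (≈0.1345)
After 4 (thin lens f=54): x=-49/29 (≈-1.6897) theta=649/3915 (≈0.1658)
After 5 (propagate distance d=30): x=857/261 (≈3.2835) theta=649/3915 (≈0.1658)
Rounded to 4 decimal places: x = 3.2835, theta = 0.1658

Answer: 3.2835 0.1658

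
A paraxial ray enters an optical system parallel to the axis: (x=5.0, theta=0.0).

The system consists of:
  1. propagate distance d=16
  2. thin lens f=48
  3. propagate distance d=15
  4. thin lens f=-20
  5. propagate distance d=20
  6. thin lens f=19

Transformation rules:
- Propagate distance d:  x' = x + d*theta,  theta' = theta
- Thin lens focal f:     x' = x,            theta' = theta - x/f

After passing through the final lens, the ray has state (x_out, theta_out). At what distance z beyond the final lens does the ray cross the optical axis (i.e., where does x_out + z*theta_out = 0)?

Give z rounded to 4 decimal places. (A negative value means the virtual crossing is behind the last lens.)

Initial: x=5.0000 theta=0.0000
After 1 (propagate distance d=16): x=5.0000 theta=0.0000
After 2 (thin lens f=48): x=5.0000 theta=-5/48 (≈-0.1042)
After 3 (propagate distance d=15): x=3.4375 theta=-5/48 (≈-0.1042)
After 4 (thin lens f=-20): x=3.4375 theta=13/192 (≈0.0677)
After 5 (propagate distance d=20): x=115/24 (≈4.7917) theta=13/192 (≈0.0677)
After 6 (thin lens f=19): x=115/24 (≈4.7917) theta=-673/3648 (≈-0.1845)
z_focus = -x_out/theta_out = -(115/24)/(-673/3648) = 17480/673 ≈ 25.9733
Rounded to 4 decimal places: z = 25.9733

Answer: 25.9733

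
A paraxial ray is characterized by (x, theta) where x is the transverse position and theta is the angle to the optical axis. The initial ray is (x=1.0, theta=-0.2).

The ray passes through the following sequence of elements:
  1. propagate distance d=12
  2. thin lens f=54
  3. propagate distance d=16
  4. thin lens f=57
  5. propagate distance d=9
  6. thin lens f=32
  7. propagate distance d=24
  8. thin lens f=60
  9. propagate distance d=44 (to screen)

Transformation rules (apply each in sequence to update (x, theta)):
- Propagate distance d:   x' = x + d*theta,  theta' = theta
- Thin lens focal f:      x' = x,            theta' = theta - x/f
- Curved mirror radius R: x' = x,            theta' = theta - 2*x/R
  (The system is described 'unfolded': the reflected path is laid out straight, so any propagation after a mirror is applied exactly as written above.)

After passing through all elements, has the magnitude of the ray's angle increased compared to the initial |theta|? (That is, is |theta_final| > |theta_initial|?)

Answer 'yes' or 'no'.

Initial: x=1.0000 theta=-0.2000
After 1 (propagate distance d=12): x=-1.4000 theta=-0.2000
After 2 (thin lens f=54): x=-1.4000 theta=-47/270 (≈-0.1741)
After 3 (propagate distance d=16): x=-113/27 (≈-4.1852) theta=-47/270 (≈-0.1741)
After 4 (thin lens f=57): x=-113/27 (≈-4.1852) theta=-1549/15390 (≈-0.1006)
After 5 (propagate distance d=9): x=-26117/5130 (≈-5.0910) theta=-1549/15390 (≈-0.1006)
After 6 (thin lens f=32): x=-26117/5130 (≈-5.0910) theta=28783/492480 (≈0.0584)
After 7 (propagate distance d=24): x=-15137/4104 (≈-3.6884) theta=28783/492480 (≈0.0584)
After 8 (thin lens f=60): x=-15137/4104 (≈-3.6884) theta=59057/492480 (≈0.1199)
After 9 (propagate distance d=44 (to screen)): x=195517/123120 (≈1.5880) theta=59057/492480 (≈0.1199)
|theta_initial|=0.2000 |theta_final|=59057/492480 (≈0.1199) -> not increased

Answer: no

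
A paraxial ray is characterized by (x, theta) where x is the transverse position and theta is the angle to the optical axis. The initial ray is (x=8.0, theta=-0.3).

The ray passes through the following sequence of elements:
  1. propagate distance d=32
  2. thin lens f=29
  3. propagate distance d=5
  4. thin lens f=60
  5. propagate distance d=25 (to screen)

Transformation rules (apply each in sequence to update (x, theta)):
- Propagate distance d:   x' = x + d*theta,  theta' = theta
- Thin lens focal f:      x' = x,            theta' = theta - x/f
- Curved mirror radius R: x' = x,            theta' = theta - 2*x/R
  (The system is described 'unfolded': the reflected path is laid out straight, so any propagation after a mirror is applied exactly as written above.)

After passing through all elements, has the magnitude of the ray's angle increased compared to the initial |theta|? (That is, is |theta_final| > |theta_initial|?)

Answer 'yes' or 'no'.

Initial: x=8.0000 theta=-0.3000
After 1 (propagate distance d=32): x=-1.6000 theta=-0.3000
After 2 (thin lens f=29): x=-1.6000 theta=-71/290 (≈-0.2448)
After 3 (propagate distance d=5): x=-819/290 (≈-2.8241) theta=-71/290 (≈-0.2448)
After 4 (thin lens f=60): x=-819/290 (≈-2.8241) theta=-1147/5800 (≈-0.1978)
After 5 (propagate distance d=25 (to screen)): x=-9011/1160 (≈-7.7681) theta=-1147/5800 (≈-0.1978)
|theta_initial|=0.3000 |theta_final|=1147/5800 (≈0.1978) -> not increased

Answer: no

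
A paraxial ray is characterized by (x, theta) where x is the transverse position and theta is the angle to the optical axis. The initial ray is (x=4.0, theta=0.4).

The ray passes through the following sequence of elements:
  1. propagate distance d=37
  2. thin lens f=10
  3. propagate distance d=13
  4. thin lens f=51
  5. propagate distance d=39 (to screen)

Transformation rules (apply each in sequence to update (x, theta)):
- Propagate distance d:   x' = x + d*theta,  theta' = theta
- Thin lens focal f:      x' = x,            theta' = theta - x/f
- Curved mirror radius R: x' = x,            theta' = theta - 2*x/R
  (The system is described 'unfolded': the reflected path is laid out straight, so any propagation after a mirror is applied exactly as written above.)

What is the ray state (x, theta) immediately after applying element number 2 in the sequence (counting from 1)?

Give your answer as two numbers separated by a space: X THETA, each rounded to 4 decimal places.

Initial: x=4.0000 theta=0.4000
After 1 (propagate distance d=37): x=18.8000 theta=0.4000
After 2 (thin lens f=10): x=18.8000 theta=-1.4800
Rounded to 4 decimal places: x = 18.8000, theta = -1.4800

Answer: 18.8000 -1.4800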